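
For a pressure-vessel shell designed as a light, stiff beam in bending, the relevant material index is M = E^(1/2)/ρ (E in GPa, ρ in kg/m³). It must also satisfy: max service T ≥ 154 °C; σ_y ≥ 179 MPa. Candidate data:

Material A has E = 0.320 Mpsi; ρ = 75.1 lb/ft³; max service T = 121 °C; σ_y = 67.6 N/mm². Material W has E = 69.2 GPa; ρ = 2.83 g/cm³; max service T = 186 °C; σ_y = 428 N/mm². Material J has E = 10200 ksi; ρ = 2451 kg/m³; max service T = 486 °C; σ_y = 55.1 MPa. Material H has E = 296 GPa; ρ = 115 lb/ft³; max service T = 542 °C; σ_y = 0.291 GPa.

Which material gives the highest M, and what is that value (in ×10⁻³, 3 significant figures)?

material H, M = 9.34×10⁻³

Screen on constraints: max service T ≥ 154 °C; σ_y ≥ 179 MPa. Survivors: material W, material H.
Convert each candidate to consistent units, then evaluate M:
  material W: E = 69.20 GPa, ρ = 2830 kg/m³
  material H: E = 296.0 GPa, ρ = 1842 kg/m³
  material H: M = 9.34×10⁻³
  material W: M = 2.94×10⁻³
Material H ranks first.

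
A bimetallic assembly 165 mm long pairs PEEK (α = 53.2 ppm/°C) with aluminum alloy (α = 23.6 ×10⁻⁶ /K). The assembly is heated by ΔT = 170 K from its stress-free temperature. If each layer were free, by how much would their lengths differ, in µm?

Δα = |53.2 − 23.6|×10⁻⁶/K = 29.6×10⁻⁶/K.
ΔL_mismatch = Δα·L·ΔT = 29.6×10⁻⁶ × 165.0 mm × 170.0 K = 830 µm.

830 µm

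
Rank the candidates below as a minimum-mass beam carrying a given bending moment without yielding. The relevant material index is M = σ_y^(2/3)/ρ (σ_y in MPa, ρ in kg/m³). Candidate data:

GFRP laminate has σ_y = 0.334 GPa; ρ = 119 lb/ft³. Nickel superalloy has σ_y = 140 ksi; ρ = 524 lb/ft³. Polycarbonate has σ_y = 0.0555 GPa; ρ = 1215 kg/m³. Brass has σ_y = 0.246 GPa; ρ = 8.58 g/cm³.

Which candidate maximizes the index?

GFRP laminate

After converting to SI:
  GFRP laminate: σ_y = 334.0 MPa, ρ = 1906 kg/m³
  nickel superalloy: σ_y = 965.3 MPa, ρ = 8394 kg/m³
  polycarbonate: σ_y = 55.50 MPa, ρ = 1215 kg/m³
  brass: σ_y = 246.0 MPa, ρ = 8580 kg/m³
  GFRP laminate: M = 25.3×10⁻³
  polycarbonate: M = 12.0×10⁻³
  nickel superalloy: M = 11.6×10⁻³
  brass: M = 4.58×10⁻³
GFRP laminate has the largest M.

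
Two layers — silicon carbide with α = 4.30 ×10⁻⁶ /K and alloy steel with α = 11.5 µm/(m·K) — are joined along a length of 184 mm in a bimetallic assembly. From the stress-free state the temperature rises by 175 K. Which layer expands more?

α(silicon carbide) = 4.30×10⁻⁶/K vs α(alloy steel) = 11.5×10⁻⁶/K.
Higher α expands more for the same ΔT: alloy steel.

alloy steel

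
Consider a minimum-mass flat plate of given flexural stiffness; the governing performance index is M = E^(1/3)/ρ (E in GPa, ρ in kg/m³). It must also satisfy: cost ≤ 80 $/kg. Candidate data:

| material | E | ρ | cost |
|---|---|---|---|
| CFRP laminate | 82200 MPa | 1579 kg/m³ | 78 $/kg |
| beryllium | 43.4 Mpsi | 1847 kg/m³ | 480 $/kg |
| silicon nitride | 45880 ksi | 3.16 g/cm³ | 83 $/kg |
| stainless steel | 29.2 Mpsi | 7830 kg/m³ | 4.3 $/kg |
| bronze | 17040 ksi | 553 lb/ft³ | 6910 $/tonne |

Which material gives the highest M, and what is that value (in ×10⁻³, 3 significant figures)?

Screen on constraints: cost ≤ 80 $/kg. Survivors: CFRP laminate, stainless steel, bronze.
After converting to SI:
  CFRP laminate: E = 82.20 GPa, ρ = 1579 kg/m³
  stainless steel: E = 201.3 GPa, ρ = 7830 kg/m³
  bronze: E = 117.5 GPa, ρ = 8858 kg/m³
  CFRP laminate: M = 2.75×10⁻³
  stainless steel: M = 0.749×10⁻³
  bronze: M = 0.553×10⁻³
CFRP laminate has the largest M.

CFRP laminate, M = 2.75×10⁻³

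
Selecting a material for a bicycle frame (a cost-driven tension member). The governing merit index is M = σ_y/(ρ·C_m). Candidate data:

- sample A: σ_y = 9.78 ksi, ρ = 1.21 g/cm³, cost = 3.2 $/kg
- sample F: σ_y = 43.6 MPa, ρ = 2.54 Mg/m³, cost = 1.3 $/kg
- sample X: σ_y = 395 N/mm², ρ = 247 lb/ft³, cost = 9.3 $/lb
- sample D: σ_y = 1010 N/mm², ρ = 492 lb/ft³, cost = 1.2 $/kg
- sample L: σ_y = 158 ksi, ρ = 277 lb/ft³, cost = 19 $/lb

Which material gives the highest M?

sample D

Normalizing units and computing the index:
  sample A: σ_y = 67.43 MPa, ρ = 1210 kg/m³, cost = 3.200 $/kg
  sample F: σ_y = 43.60 MPa, ρ = 2540 kg/m³, cost = 1.300 $/kg
  sample X: σ_y = 395.0 MPa, ρ = 3957 kg/m³, cost = 20.50 $/kg
  sample D: σ_y = 1010 MPa, ρ = 7881 kg/m³, cost = 1.200 $/kg
  sample L: σ_y = 1089 MPa, ρ = 4437 kg/m³, cost = 41.89 $/kg
  sample D: M = 107 kN·m per $
  sample A: M = 17.4 kN·m per $
  sample F: M = 13.2 kN·m per $
  sample L: M = 5.86 kN·m per $
  sample X: M = 4.87 kN·m per $
The maximum is for sample D.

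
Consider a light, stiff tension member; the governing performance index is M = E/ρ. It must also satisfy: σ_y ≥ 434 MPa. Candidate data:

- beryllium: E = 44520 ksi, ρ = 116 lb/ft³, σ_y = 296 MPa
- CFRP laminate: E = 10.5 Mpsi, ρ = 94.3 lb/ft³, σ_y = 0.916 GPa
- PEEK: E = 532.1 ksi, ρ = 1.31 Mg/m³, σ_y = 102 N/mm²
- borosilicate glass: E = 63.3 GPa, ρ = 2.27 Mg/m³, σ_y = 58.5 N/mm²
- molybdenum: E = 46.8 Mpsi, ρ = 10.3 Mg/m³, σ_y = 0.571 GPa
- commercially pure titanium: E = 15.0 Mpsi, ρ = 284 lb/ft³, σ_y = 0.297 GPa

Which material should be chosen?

Screen on constraints: σ_y ≥ 434 MPa. Survivors: CFRP laminate, molybdenum.
In SI units:
  CFRP laminate: E = 72.39 GPa, ρ = 1511 kg/m³
  molybdenum: E = 322.7 GPa, ρ = 10300 kg/m³
  CFRP laminate: M = 47.9 MN·m/kg
  molybdenum: M = 31.3 MN·m/kg
Highest index: CFRP laminate.

CFRP laminate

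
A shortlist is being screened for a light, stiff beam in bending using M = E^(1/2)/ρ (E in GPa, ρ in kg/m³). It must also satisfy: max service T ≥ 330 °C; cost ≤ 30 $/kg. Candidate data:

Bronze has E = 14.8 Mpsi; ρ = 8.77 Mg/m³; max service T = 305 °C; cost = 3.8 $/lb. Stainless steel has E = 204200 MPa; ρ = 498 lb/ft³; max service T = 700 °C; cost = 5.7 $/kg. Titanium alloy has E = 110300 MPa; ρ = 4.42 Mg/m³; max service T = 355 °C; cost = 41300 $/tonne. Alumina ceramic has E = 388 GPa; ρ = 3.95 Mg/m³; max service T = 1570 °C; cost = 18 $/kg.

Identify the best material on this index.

alumina ceramic

Screen on constraints: max service T ≥ 330 °C; cost ≤ 30 $/kg. Survivors: stainless steel, alumina ceramic.
In SI units:
  stainless steel: E = 204.2 GPa, ρ = 7977 kg/m³
  alumina ceramic: E = 388.0 GPa, ρ = 3950 kg/m³
  alumina ceramic: M = 4.99×10⁻³
  stainless steel: M = 1.79×10⁻³
Highest index: alumina ceramic.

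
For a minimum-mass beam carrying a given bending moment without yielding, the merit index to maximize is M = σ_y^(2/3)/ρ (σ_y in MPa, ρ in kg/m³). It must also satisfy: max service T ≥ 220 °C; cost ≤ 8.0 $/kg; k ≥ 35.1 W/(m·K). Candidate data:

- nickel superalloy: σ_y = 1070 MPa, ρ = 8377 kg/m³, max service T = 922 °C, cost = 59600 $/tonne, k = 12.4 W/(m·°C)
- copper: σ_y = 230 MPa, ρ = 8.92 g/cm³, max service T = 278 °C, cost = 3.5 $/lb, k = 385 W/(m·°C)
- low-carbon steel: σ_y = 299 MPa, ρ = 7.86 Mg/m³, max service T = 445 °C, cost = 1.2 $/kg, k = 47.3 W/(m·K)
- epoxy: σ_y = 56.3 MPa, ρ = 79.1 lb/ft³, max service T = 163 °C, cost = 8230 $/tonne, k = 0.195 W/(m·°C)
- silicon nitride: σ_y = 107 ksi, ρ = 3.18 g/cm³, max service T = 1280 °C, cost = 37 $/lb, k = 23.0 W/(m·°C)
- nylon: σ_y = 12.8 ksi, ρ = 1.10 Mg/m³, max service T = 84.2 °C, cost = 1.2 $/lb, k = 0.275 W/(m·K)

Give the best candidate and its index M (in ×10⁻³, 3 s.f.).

Screen on constraints: max service T ≥ 220 °C; cost ≤ 8.0 $/kg; k ≥ 35.1 W/(m·K). Survivors: copper, low-carbon steel.
Putting every candidate on a common basis:
  copper: σ_y = 230.0 MPa, ρ = 8920 kg/m³
  low-carbon steel: σ_y = 299.0 MPa, ρ = 7860 kg/m³
  low-carbon steel: M = 5.69×10⁻³
  copper: M = 4.21×10⁻³
Low-carbon steel ranks first.

low-carbon steel, M = 5.69×10⁻³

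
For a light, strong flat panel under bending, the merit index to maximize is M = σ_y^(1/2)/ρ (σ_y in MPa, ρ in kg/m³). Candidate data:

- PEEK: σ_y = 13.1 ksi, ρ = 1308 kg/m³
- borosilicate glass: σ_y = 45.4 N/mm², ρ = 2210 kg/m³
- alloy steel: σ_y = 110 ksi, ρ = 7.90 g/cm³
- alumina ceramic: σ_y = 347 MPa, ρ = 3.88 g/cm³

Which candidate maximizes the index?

Putting every candidate on a common basis:
  PEEK: σ_y = 90.32 MPa, ρ = 1308 kg/m³
  borosilicate glass: σ_y = 45.40 MPa, ρ = 2210 kg/m³
  alloy steel: σ_y = 758.4 MPa, ρ = 7900 kg/m³
  alumina ceramic: σ_y = 347.0 MPa, ρ = 3880 kg/m³
  PEEK: M = 7.27×10⁻³
  alumina ceramic: M = 4.80×10⁻³
  alloy steel: M = 3.49×10⁻³
  borosilicate glass: M = 3.05×10⁻³
The maximum is for PEEK.

PEEK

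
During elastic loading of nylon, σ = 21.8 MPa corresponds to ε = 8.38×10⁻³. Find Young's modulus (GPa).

E = σ/ε = 21.8 MPa / 8.38×10⁻³ = 2601 MPa = 2.60 GPa.

2.60 GPa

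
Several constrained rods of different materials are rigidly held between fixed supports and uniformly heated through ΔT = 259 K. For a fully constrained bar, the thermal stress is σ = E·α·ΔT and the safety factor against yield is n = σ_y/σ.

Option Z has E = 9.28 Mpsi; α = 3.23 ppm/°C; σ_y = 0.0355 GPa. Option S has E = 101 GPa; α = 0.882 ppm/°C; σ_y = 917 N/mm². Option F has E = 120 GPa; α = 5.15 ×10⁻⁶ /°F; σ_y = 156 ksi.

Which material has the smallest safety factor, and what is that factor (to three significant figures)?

Converting E to GPa, α to ×10⁻⁶/K, σ_y to MPa, then σ and n for each:
  option Z: E = 63.98, α = 3.23, σ_y = 35.50 → σ = 53.5 MPa, n = 0.663
  option S: E = 101.0, α = 0.882, σ_y = 917.0 → σ = 23.1 MPa, n = 39.7
  option F: E = 120.0, α = 9.27, σ_y = 1076 → σ = 288 MPa, n = 3.73
Smallest n: option Z with n = 0.663.

option Z, n = 0.663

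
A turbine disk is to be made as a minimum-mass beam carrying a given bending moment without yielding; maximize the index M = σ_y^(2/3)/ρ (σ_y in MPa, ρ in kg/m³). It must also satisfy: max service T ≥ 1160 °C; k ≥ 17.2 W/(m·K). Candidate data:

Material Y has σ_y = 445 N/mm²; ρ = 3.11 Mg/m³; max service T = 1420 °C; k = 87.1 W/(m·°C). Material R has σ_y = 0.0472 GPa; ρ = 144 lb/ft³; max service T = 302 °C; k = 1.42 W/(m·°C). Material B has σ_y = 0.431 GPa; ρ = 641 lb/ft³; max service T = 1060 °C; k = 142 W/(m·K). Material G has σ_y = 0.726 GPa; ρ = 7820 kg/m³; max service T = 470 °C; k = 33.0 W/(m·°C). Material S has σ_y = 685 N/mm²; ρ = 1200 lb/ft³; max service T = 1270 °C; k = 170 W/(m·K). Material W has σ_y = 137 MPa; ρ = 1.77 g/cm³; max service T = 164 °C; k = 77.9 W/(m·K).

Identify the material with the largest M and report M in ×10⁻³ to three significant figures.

material Y, M = 18.7×10⁻³

Screen on constraints: max service T ≥ 1160 °C; k ≥ 17.2 W/(m·K). Survivors: material Y, material S.
After converting to SI:
  material Y: σ_y = 445.0 MPa, ρ = 3110 kg/m³
  material S: σ_y = 685.0 MPa, ρ = 19220 kg/m³
  material Y: M = 18.7×10⁻³
  material S: M = 4.04×10⁻³
The maximum is for material Y.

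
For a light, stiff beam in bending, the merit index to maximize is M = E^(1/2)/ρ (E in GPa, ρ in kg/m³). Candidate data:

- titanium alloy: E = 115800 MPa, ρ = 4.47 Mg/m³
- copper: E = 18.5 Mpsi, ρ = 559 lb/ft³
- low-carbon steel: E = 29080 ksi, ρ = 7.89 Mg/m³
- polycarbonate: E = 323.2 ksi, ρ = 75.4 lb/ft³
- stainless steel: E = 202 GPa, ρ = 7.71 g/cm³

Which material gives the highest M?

Convert each candidate to consistent units, then evaluate M:
  titanium alloy: E = 115.8 GPa, ρ = 4470 kg/m³
  copper: E = 127.6 GPa, ρ = 8954 kg/m³
  low-carbon steel: E = 200.5 GPa, ρ = 7890 kg/m³
  polycarbonate: E = 2.228 GPa, ρ = 1208 kg/m³
  stainless steel: E = 202.0 GPa, ρ = 7710 kg/m³
  titanium alloy: M = 2.41×10⁻³
  stainless steel: M = 1.84×10⁻³
  low-carbon steel: M = 1.79×10⁻³
  copper: M = 1.26×10⁻³
  polycarbonate: M = 1.24×10⁻³
The maximum is for titanium alloy.

titanium alloy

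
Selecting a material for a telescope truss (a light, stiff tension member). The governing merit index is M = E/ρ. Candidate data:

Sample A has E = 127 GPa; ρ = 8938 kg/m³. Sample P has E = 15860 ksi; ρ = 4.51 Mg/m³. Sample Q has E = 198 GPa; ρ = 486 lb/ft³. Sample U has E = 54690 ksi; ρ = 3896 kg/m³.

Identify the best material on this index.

Convert each candidate to consistent units, then evaluate M:
  sample A: E = 127.0 GPa, ρ = 8938 kg/m³
  sample P: E = 109.4 GPa, ρ = 4510 kg/m³
  sample Q: E = 198.0 GPa, ρ = 7785 kg/m³
  sample U: E = 377.1 GPa, ρ = 3896 kg/m³
  sample U: M = 96.8 MN·m/kg
  sample Q: M = 25.4 MN·m/kg
  sample P: M = 24.2 MN·m/kg
  sample A: M = 14.2 MN·m/kg
The maximum is for sample U.

sample U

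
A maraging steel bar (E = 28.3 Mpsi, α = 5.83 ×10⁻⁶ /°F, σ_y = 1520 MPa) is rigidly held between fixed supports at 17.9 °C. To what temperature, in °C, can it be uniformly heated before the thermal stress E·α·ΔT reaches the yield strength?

760 °C

E = 28.3 Mpsi = 195.1 GPa.
α = 5.83×10⁻⁶/°F × 9/5 = 10.5×10⁻⁶/K.
E·α·ΔT = 1520 MPa ⇒ ΔT = 1520 / (195.1×10³ × 10.5×10⁻⁶) = 742.3 K.
T = 17.9 + 742.3 = 760.2 °C.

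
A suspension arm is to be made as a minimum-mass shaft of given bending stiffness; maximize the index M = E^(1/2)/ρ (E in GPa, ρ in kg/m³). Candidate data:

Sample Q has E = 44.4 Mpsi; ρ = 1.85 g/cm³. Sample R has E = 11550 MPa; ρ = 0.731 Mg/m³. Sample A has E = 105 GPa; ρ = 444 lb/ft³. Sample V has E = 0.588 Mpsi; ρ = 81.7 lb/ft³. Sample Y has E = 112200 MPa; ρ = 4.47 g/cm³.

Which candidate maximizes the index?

Putting every candidate on a common basis:
  sample Q: E = 306.1 GPa, ρ = 1850 kg/m³
  sample R: E = 11.55 GPa, ρ = 731.0 kg/m³
  sample A: E = 105.0 GPa, ρ = 7112 kg/m³
  sample V: E = 4.054 GPa, ρ = 1309 kg/m³
  sample Y: E = 112.2 GPa, ρ = 4470 kg/m³
  sample Q: M = 9.46×10⁻³
  sample R: M = 4.65×10⁻³
  sample Y: M = 2.37×10⁻³
  sample V: M = 1.54×10⁻³
  sample A: M = 1.44×10⁻³
Highest index: sample Q.

sample Q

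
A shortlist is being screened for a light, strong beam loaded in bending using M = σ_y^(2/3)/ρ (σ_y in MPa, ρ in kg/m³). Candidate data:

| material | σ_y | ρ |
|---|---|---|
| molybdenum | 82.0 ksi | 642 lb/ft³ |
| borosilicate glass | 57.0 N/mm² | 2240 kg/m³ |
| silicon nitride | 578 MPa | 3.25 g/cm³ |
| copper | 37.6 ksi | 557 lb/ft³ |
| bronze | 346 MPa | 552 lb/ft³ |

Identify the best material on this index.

Putting every candidate on a common basis:
  molybdenum: σ_y = 565.4 MPa, ρ = 10280 kg/m³
  borosilicate glass: σ_y = 57.00 MPa, ρ = 2240 kg/m³
  silicon nitride: σ_y = 578.0 MPa, ρ = 3250 kg/m³
  copper: σ_y = 259.2 MPa, ρ = 8922 kg/m³
  bronze: σ_y = 346.0 MPa, ρ = 8842 kg/m³
  silicon nitride: M = 21.4×10⁻³
  molybdenum: M = 6.65×10⁻³
  borosilicate glass: M = 6.61×10⁻³
  bronze: M = 5.57×10⁻³
  copper: M = 4.56×10⁻³
The maximum is for silicon nitride.

silicon nitride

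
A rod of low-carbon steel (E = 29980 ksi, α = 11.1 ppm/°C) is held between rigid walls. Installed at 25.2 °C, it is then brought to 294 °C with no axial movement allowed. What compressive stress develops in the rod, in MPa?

617 MPa

E = 29980 ksi = 206.7 GPa.
ΔT = 268.8 K. Constrained thermal stress σ = E·α·ΔT = 206.7×10³ MPa × 11.1×10⁻⁶ × 268.8 = 617 MPa (compressive).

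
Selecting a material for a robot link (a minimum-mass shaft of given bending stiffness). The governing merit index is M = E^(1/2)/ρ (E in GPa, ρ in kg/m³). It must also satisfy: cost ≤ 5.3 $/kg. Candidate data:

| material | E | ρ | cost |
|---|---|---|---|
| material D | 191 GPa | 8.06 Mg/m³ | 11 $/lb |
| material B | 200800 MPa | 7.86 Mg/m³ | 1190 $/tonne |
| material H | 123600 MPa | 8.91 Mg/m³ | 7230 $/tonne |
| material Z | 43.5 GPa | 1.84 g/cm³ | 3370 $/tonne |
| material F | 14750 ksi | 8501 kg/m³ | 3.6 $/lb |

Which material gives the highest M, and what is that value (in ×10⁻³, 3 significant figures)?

Screen on constraints: cost ≤ 5.3 $/kg. Survivors: material B, material Z.
In SI units:
  material B: E = 200.8 GPa, ρ = 7860 kg/m³
  material Z: E = 43.50 GPa, ρ = 1840 kg/m³
  material Z: M = 3.58×10⁻³
  material B: M = 1.80×10⁻³
Material Z has the largest M.

material Z, M = 3.58×10⁻³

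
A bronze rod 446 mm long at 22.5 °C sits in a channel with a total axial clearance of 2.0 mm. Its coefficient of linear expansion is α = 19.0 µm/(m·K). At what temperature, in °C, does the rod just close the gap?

α·L₀·ΔT = 2.0 mm ⇒ ΔT = 2.0 / (19.0×10⁻⁶ × 446.0) = 236.0 K.
T = 22.5 + 236.0 = 258.5 °C.

259 °C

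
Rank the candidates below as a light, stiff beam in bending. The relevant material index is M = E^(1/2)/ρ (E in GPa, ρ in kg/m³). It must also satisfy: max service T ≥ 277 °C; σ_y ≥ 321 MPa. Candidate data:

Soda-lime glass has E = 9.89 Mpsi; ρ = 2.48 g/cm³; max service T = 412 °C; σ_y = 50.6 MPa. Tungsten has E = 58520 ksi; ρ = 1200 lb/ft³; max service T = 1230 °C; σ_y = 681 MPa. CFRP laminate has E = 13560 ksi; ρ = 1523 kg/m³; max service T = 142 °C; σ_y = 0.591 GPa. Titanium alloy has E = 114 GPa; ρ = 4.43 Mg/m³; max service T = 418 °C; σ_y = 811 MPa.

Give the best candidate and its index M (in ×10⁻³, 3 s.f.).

Screen on constraints: max service T ≥ 277 °C; σ_y ≥ 321 MPa. Survivors: tungsten, titanium alloy.
Normalizing units and computing the index:
  tungsten: E = 403.5 GPa, ρ = 19220 kg/m³
  titanium alloy: E = 114.0 GPa, ρ = 4430 kg/m³
  titanium alloy: M = 2.41×10⁻³
  tungsten: M = 1.04×10⁻³
Titanium alloy has the largest M.

titanium alloy, M = 2.41×10⁻³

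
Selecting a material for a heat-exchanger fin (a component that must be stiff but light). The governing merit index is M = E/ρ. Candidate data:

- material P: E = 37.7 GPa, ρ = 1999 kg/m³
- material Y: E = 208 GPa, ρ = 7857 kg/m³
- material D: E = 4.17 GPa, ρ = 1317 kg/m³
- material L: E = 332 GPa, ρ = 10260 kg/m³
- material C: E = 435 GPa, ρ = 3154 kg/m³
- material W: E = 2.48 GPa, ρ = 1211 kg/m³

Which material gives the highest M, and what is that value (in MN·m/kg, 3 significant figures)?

material C, M = 138 MN·m/kg

Evaluate M for each candidate:
  material C: M = 138 MN·m/kg
  material L: M = 32.4 MN·m/kg
  material Y: M = 26.5 MN·m/kg
  material P: M = 18.9 MN·m/kg
  material D: M = 3.17 MN·m/kg
  material W: M = 2.05 MN·m/kg
The maximum is for material C.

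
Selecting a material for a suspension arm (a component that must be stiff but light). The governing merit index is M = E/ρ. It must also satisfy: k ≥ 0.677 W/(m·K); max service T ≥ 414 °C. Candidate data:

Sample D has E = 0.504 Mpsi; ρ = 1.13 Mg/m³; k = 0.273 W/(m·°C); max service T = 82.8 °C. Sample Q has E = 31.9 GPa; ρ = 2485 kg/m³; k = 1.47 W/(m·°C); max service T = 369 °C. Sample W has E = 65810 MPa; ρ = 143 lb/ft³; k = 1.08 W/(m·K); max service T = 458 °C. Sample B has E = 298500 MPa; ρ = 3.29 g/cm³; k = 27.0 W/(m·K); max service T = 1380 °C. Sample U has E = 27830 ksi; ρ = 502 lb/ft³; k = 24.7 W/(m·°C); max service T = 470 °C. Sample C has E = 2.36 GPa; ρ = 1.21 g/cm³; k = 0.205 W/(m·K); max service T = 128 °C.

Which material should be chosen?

Screen on constraints: k ≥ 0.677 W/(m·K); max service T ≥ 414 °C. Survivors: sample W, sample B, sample U.
After converting to SI:
  sample W: E = 65.81 GPa, ρ = 2291 kg/m³
  sample B: E = 298.5 GPa, ρ = 3290 kg/m³
  sample U: E = 191.9 GPa, ρ = 8041 kg/m³
  sample B: M = 90.7 MN·m/kg
  sample W: M = 28.7 MN·m/kg
  sample U: M = 23.9 MN·m/kg
Highest index: sample B.

sample B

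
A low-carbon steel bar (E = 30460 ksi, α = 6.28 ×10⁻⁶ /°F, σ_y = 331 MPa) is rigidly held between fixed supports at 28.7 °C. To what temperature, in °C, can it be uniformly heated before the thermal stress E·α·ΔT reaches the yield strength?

E = 30460 ksi = 210.0 GPa.
α = 6.28×10⁻⁶/°F × 9/5 = 11.3×10⁻⁶/K.
E·α·ΔT = 331.0 MPa ⇒ ΔT = 331.0 / (210.0×10³ × 11.3×10⁻⁶) = 139.4 K.
T = 28.7 + 139.4 = 168.1 °C.

168 °C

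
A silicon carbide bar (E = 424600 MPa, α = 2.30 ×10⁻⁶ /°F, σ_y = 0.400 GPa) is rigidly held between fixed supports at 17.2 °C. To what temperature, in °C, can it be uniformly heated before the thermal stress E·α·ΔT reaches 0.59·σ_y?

E = 424600 MPa = 424.6 GPa.
α = 2.30×10⁻⁶/°F × 9/5 = 4.14×10⁻⁶/K.
σ_y = 0.400 GPa = 400.0 MPa.
E·α·ΔT = 236.0 MPa ⇒ ΔT = 236.0 / (424.6×10³ × 4.14×10⁻⁶) = 134.3 K.
T = 17.2 + 134.3 = 151.5 °C.

151 °C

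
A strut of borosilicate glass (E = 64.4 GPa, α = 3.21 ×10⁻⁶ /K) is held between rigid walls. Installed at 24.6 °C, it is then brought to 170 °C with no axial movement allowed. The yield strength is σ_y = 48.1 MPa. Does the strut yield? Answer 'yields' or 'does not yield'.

ΔT = 145.4 K. Constrained thermal stress σ = E·α·ΔT = 64.40×10³ MPa × 3.21×10⁻⁶ × 145.4 = 30.1 MPa (compressive).
Compare to σ_y = 48.1 MPa: σ < σ_y, so it does not yield.

does not yield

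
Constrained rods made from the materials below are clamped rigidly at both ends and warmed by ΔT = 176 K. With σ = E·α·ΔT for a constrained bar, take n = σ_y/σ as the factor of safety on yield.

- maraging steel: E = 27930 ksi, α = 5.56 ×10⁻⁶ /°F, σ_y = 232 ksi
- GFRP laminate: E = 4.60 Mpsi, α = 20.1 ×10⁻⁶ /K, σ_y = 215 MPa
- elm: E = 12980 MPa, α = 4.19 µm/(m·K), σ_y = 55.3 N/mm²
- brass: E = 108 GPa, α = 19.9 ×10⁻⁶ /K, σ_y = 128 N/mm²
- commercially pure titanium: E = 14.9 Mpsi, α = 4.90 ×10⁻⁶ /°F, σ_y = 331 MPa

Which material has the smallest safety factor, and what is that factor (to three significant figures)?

brass, n = 0.338

In consistent units (E in GPa, α in ×10⁻⁶/K, σ_y in MPa):
  maraging steel: E = 192.6, α = 10.0, σ_y = 1600 → σ = 339 MPa, n = 4.72
  GFRP laminate: E = 31.72, α = 20.1, σ_y = 215.0 → σ = 112 MPa, n = 1.92
  elm: E = 12.98, α = 4.19, σ_y = 55.30 → σ = 9.57 MPa, n = 5.78
  brass: E = 108.0, α = 19.9, σ_y = 128.0 → σ = 378 MPa, n = 0.338
  commercially pure titanium: E = 102.7, α = 8.82, σ_y = 331.0 → σ = 159 MPa, n = 2.08
Brass has the lowest safety factor, n = 0.338.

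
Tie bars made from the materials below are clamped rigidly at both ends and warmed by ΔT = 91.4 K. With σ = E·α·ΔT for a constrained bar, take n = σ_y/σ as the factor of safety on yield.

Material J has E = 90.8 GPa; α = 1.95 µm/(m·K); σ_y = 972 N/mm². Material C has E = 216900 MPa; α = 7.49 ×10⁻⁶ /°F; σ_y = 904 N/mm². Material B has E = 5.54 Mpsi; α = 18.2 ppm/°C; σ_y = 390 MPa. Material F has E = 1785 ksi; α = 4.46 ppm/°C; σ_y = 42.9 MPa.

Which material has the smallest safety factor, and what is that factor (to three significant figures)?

material C, n = 3.38

With everything in SI (GPa, ×10⁻⁶/K, MPa):
  material J: E = 90.80, α = 1.95, σ_y = 972.0 → σ = 16.2 MPa, n = 60.1
  material C: E = 216.9, α = 13.5, σ_y = 904.0 → σ = 267 MPa, n = 3.38
  material B: E = 38.20, α = 18.2, σ_y = 390.0 → σ = 63.5 MPa, n = 6.14
  material F: E = 12.31, α = 4.46, σ_y = 42.90 → σ = 5.02 MPa, n = 8.55
Material C has the lowest safety factor, n = 3.38.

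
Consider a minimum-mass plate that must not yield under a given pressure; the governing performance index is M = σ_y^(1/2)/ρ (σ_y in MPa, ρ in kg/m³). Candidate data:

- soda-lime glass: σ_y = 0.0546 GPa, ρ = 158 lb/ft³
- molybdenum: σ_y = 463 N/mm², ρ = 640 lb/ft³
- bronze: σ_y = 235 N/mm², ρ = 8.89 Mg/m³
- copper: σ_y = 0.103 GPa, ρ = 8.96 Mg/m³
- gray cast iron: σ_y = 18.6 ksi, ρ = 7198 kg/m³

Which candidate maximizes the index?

After converting to SI:
  soda-lime glass: σ_y = 54.60 MPa, ρ = 2531 kg/m³
  molybdenum: σ_y = 463.0 MPa, ρ = 10250 kg/m³
  bronze: σ_y = 235.0 MPa, ρ = 8890 kg/m³
  copper: σ_y = 103.0 MPa, ρ = 8960 kg/m³
  gray cast iron: σ_y = 128.2 MPa, ρ = 7198 kg/m³
  soda-lime glass: M = 2.92×10⁻³
  molybdenum: M = 2.10×10⁻³
  bronze: M = 1.72×10⁻³
  gray cast iron: M = 1.57×10⁻³
  copper: M = 1.13×10⁻³
Soda-lime glass has the largest M.

soda-lime glass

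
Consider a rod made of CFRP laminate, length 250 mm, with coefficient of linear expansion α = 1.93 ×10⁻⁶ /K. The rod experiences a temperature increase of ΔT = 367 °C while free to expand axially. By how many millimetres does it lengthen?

ΔL = α·L₀·ΔT = 1.93×10⁻⁶ × 250 mm × 367.0 K = 0.177 mm.

0.177 mm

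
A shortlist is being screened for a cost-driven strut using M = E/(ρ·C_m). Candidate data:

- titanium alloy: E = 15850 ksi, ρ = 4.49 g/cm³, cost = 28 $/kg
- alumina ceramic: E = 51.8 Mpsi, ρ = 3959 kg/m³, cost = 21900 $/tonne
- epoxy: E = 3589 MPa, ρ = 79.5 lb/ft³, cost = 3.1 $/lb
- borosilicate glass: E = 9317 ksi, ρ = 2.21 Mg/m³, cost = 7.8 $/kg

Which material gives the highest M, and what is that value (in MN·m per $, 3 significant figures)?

Putting every candidate on a common basis:
  titanium alloy: E = 109.3 GPa, ρ = 4490 kg/m³, cost = 28.00 $/kg
  alumina ceramic: E = 357.1 GPa, ρ = 3959 kg/m³, cost = 21.90 $/kg
  epoxy: E = 3.589 GPa, ρ = 1273 kg/m³, cost = 6.834 $/kg
  borosilicate glass: E = 64.24 GPa, ρ = 2210 kg/m³, cost = 7.800 $/kg
  alumina ceramic: M = 4.12 MN·m per $
  borosilicate glass: M = 3.73 MN·m per $
  titanium alloy: M = 0.869 MN·m per $
  epoxy: M = 0.412 MN·m per $
Alumina ceramic has the largest M.

alumina ceramic, M = 4.12 MN·m per $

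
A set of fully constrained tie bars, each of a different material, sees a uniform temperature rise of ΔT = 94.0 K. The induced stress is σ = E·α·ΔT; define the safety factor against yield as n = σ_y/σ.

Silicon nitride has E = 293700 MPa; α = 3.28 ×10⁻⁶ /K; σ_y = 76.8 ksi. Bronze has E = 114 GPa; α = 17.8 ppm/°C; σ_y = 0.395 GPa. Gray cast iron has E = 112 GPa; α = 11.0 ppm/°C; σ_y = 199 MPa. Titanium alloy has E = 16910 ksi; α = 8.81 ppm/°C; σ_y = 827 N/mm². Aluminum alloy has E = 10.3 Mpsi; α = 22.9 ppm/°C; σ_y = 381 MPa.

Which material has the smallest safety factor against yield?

gray cast iron

With everything in SI (GPa, ×10⁻⁶/K, MPa):
  silicon nitride: E = 293.7, α = 3.28, σ_y = 529.5 → σ = 90.6 MPa, n = 5.85
  bronze: E = 114.0, α = 17.8, σ_y = 395.0 → σ = 191 MPa, n = 2.07
  gray cast iron: E = 112.0, α = 11.0, σ_y = 199.0 → σ = 116 MPa, n = 1.72
  titanium alloy: E = 116.6, α = 8.81, σ_y = 827.0 → σ = 96.6 MPa, n = 8.57
  aluminum alloy: E = 71.02, α = 22.9, σ_y = 381.0 → σ = 153 MPa, n = 2.49
Smallest n: gray cast iron with n = 1.72.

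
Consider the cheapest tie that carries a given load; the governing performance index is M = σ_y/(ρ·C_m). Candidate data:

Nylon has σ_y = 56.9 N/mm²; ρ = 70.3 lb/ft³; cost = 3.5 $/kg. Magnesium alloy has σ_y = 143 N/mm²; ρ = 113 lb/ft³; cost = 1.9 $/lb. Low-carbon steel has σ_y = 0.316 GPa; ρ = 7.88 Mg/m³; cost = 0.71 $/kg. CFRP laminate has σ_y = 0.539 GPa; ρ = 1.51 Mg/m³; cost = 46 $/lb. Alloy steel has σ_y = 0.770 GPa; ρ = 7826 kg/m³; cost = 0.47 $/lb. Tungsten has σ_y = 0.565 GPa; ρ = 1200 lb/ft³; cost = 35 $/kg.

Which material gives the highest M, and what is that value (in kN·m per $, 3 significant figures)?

alloy steel, M = 95.0 kN·m per $

After converting to SI:
  nylon: σ_y = 56.90 MPa, ρ = 1126 kg/m³, cost = 3.500 $/kg
  magnesium alloy: σ_y = 143.0 MPa, ρ = 1810 kg/m³, cost = 4.189 $/kg
  low-carbon steel: σ_y = 316.0 MPa, ρ = 7880 kg/m³, cost = 0.7100 $/kg
  CFRP laminate: σ_y = 539.0 MPa, ρ = 1510 kg/m³, cost = 101.4 $/kg
  alloy steel: σ_y = 770.0 MPa, ρ = 7826 kg/m³, cost = 1.036 $/kg
  tungsten: σ_y = 565.0 MPa, ρ = 19220 kg/m³, cost = 35.00 $/kg
  alloy steel: M = 95.0 kN·m per $
  low-carbon steel: M = 56.5 kN·m per $
  magnesium alloy: M = 18.9 kN·m per $
  nylon: M = 14.4 kN·m per $
  CFRP laminate: M = 3.52 kN·m per $
  tungsten: M = 0.840 kN·m per $
Alloy steel has the largest M.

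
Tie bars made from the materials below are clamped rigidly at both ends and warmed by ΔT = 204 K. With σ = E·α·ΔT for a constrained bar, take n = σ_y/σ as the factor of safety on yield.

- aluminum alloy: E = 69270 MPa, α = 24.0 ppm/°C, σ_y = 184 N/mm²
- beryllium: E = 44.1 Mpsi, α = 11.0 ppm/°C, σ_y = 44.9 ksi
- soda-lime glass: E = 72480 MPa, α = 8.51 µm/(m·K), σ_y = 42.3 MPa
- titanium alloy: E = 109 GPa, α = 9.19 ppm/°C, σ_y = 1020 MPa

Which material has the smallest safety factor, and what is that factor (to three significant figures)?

soda-lime glass, n = 0.336

Per material, after unit conversion:
  aluminum alloy: E = 69.27, α = 24.0, σ_y = 184.0 → σ = 339 MPa, n = 0.543
  beryllium: E = 304.1, α = 11.0, σ_y = 309.6 → σ = 682 MPa, n = 0.454
  soda-lime glass: E = 72.48, α = 8.51, σ_y = 42.30 → σ = 126 MPa, n = 0.336
  titanium alloy: E = 109.0, α = 9.19, σ_y = 1020 → σ = 204 MPa, n = 4.99
Smallest n: soda-lime glass with n = 0.336.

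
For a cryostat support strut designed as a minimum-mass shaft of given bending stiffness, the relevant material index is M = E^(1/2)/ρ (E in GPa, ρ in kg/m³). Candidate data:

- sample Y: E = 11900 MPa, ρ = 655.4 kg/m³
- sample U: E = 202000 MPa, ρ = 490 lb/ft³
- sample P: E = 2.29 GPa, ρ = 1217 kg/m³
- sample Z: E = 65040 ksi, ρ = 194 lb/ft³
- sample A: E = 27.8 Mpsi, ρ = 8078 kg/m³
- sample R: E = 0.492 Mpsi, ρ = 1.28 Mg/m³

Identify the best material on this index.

Normalizing units and computing the index:
  sample Y: E = 11.90 GPa, ρ = 655.4 kg/m³
  sample U: E = 202.0 GPa, ρ = 7849 kg/m³
  sample P: E = 2.290 GPa, ρ = 1217 kg/m³
  sample Z: E = 448.4 GPa, ρ = 3108 kg/m³
  sample A: E = 191.7 GPa, ρ = 8078 kg/m³
  sample R: E = 3.392 GPa, ρ = 1280 kg/m³
  sample Z: M = 6.81×10⁻³
  sample Y: M = 5.26×10⁻³
  sample U: M = 1.81×10⁻³
  sample A: M = 1.71×10⁻³
  sample R: M = 1.44×10⁻³
  sample P: M = 1.24×10⁻³
Highest index: sample Z.

sample Z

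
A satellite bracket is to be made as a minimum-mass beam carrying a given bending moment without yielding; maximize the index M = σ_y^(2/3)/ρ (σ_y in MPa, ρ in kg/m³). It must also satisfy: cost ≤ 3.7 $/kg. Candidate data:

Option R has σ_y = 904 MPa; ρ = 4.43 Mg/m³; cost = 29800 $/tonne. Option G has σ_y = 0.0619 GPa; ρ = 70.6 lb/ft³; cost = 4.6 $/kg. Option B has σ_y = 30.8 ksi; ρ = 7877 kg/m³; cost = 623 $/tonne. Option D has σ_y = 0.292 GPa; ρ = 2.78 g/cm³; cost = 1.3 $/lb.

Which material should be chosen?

option D

Screen on constraints: cost ≤ 3.7 $/kg. Survivors: option B, option D.
In SI units:
  option B: σ_y = 212.4 MPa, ρ = 7877 kg/m³
  option D: σ_y = 292.0 MPa, ρ = 2780 kg/m³
  option D: M = 15.8×10⁻³
  option B: M = 4.52×10⁻³
The maximum is for option D.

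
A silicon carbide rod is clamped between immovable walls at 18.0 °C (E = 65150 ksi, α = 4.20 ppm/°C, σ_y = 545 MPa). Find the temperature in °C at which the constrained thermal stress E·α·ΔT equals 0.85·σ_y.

264 °C

E = 65150 ksi = 449.2 GPa.
E·α·ΔT = 463.2 MPa ⇒ ΔT = 463.2 / (449.2×10³ × 4.20×10⁻⁶) = 245.5 K.
T = 18.0 + 245.5 = 263.5 °C.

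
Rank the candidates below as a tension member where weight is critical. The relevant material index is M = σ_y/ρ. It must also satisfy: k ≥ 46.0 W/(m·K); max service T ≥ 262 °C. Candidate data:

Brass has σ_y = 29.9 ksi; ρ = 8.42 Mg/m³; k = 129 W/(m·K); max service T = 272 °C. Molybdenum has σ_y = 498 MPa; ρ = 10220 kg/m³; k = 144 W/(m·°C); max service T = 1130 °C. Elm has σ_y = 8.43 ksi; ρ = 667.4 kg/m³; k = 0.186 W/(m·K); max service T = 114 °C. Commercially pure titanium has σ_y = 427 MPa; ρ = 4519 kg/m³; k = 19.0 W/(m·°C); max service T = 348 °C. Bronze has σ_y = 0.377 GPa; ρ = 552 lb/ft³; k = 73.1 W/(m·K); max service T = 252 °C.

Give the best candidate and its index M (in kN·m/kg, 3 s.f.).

Screen on constraints: k ≥ 46.0 W/(m·K); max service T ≥ 262 °C. Survivors: brass, molybdenum.
Putting every candidate on a common basis:
  brass: σ_y = 206.2 MPa, ρ = 8420 kg/m³
  molybdenum: σ_y = 498.0 MPa, ρ = 10220 kg/m³
  molybdenum: M = 48.7 kN·m/kg
  brass: M = 24.5 kN·m/kg
Highest index: molybdenum.

molybdenum, M = 48.7 kN·m/kg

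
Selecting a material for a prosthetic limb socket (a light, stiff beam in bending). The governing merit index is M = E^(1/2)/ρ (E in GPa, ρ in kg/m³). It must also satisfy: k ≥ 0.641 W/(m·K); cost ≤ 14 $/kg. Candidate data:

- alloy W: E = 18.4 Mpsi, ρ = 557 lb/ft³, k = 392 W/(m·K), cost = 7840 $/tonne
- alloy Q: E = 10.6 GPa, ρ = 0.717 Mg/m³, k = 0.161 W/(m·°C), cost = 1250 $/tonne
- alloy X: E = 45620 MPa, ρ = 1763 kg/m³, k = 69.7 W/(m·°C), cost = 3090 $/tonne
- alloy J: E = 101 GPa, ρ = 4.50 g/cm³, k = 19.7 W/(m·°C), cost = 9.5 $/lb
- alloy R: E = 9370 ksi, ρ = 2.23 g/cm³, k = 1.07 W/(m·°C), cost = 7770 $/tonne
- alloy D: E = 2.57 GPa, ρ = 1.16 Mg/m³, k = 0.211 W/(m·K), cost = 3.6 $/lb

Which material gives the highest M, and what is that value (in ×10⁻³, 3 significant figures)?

alloy X, M = 3.83×10⁻³

Screen on constraints: k ≥ 0.641 W/(m·K); cost ≤ 14 $/kg. Survivors: alloy W, alloy X, alloy R.
Putting every candidate on a common basis:
  alloy W: E = 126.9 GPa, ρ = 8922 kg/m³
  alloy X: E = 45.62 GPa, ρ = 1763 kg/m³
  alloy R: E = 64.60 GPa, ρ = 2230 kg/m³
  alloy X: M = 3.83×10⁻³
  alloy R: M = 3.60×10⁻³
  alloy W: M = 1.26×10⁻³
Alloy X has the largest M.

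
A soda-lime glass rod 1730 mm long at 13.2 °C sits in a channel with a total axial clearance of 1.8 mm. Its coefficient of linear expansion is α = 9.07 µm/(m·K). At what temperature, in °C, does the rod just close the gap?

128 °C

α·L₀·ΔT = 1.8 mm ⇒ ΔT = 1.8 / (9.07×10⁻⁶ × 1730.0) = 114.7 K.
T = 13.2 + 114.7 = 127.9 °C.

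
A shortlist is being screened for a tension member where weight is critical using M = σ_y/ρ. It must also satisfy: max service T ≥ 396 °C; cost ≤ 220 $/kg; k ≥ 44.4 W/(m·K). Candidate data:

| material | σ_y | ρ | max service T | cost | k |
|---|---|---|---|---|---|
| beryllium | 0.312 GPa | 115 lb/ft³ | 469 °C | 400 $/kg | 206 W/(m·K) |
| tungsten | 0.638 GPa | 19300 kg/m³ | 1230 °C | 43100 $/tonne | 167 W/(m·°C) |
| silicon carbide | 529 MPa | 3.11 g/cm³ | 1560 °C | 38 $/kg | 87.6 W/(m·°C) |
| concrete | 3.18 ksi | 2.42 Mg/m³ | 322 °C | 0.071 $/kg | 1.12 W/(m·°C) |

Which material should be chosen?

Screen on constraints: max service T ≥ 396 °C; cost ≤ 220 $/kg; k ≥ 44.4 W/(m·K). Survivors: tungsten, silicon carbide.
Convert each candidate to consistent units, then evaluate M:
  tungsten: σ_y = 638.0 MPa, ρ = 19300 kg/m³
  silicon carbide: σ_y = 529.0 MPa, ρ = 3110 kg/m³
  silicon carbide: M = 170 kN·m/kg
  tungsten: M = 33.1 kN·m/kg
Silicon carbide ranks first.

silicon carbide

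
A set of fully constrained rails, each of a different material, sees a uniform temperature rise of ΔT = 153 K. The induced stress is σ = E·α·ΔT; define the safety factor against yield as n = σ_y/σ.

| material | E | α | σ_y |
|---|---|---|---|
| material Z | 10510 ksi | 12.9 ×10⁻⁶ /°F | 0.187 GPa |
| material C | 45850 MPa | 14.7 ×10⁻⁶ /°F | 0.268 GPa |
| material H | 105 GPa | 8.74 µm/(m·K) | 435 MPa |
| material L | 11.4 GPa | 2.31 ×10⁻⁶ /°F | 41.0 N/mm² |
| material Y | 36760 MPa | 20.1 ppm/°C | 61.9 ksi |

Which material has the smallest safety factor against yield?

material Z

Per material, after unit conversion:
  material Z: E = 72.46, α = 23.2, σ_y = 187.0 → σ = 257 MPa, n = 0.726
  material C: E = 45.85, α = 26.5, σ_y = 268.0 → σ = 186 MPa, n = 1.44
  material H: E = 105.0, α = 8.74, σ_y = 435.0 → σ = 140 MPa, n = 3.10
  material L: E = 11.40, α = 4.16, σ_y = 41.00 → σ = 7.25 MPa, n = 5.65
  material Y: E = 36.76, α = 20.1, σ_y = 426.8 → σ = 113 MPa, n = 3.78
Smallest n: material Z with n = 0.726.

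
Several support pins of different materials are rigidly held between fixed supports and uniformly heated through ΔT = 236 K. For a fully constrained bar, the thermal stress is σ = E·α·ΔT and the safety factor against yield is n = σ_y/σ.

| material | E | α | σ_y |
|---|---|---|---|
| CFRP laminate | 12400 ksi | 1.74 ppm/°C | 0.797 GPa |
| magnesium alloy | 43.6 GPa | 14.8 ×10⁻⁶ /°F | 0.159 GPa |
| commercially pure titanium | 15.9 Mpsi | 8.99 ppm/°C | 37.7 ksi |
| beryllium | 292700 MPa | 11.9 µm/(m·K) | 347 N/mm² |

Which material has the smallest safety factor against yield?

Converting E to GPa, α to ×10⁻⁶/K, σ_y to MPa, then σ and n for each:
  CFRP laminate: E = 85.50, α = 1.74, σ_y = 797.0 → σ = 35.1 MPa, n = 22.7
  magnesium alloy: E = 43.60, α = 26.6, σ_y = 159.0 → σ = 274 MPa, n = 0.580
  commercially pure titanium: E = 109.6, α = 8.99, σ_y = 259.9 → σ = 233 MPa, n = 1.12
  beryllium: E = 292.7, α = 11.9, σ_y = 347.0 → σ = 822 MPa, n = 0.422
Beryllium has the lowest safety factor, n = 0.422.

beryllium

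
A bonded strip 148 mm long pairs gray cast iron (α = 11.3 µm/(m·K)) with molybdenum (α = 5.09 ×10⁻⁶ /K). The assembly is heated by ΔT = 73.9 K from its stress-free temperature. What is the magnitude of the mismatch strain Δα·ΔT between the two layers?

Δα = |11.3 − 5.09|×10⁻⁶/K = 6.21×10⁻⁶/K.
Mismatch strain = Δα·ΔT = 6.21×10⁻⁶ × 73.9 = 4.59×10⁻⁴.

4.59×10⁻⁴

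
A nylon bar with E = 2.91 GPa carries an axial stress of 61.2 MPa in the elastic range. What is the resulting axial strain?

0.0210

ε = σ/E = 61.2 / 2910 = 0.0210.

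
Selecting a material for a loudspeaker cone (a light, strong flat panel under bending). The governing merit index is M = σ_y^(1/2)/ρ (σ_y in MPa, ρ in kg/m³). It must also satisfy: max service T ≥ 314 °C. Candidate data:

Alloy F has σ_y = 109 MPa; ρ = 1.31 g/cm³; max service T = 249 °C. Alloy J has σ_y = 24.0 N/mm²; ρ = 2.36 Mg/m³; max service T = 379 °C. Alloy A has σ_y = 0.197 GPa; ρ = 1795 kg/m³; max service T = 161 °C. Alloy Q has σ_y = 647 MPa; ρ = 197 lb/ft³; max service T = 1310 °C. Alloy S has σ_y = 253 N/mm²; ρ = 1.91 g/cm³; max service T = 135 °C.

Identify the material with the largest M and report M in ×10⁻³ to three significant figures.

alloy Q, M = 8.06×10⁻³

Screen on constraints: max service T ≥ 314 °C. Survivors: alloy J, alloy Q.
After converting to SI:
  alloy J: σ_y = 24.00 MPa, ρ = 2360 kg/m³
  alloy Q: σ_y = 647.0 MPa, ρ = 3156 kg/m³
  alloy Q: M = 8.06×10⁻³
  alloy J: M = 2.08×10⁻³
Highest index: alloy Q.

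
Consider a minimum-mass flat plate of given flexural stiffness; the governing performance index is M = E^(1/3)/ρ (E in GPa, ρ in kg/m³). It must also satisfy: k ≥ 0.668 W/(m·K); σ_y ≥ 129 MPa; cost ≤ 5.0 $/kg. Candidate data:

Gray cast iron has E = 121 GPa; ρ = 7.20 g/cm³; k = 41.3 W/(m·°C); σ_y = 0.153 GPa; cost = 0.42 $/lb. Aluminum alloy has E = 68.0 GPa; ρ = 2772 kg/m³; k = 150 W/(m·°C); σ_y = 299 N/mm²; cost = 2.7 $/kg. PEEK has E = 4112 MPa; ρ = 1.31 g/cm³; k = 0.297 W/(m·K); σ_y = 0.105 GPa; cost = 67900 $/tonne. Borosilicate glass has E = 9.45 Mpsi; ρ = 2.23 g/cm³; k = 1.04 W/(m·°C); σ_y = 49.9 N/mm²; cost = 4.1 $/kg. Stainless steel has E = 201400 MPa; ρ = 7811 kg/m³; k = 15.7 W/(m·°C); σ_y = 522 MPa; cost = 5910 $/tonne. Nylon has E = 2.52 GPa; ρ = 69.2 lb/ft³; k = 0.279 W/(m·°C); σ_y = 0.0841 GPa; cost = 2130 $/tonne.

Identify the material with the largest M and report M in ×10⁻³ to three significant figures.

Screen on constraints: k ≥ 0.668 W/(m·K); σ_y ≥ 129 MPa; cost ≤ 5.0 $/kg. Survivors: gray cast iron, aluminum alloy.
Putting every candidate on a common basis:
  gray cast iron: E = 121.0 GPa, ρ = 7200 kg/m³
  aluminum alloy: E = 68.00 GPa, ρ = 2772 kg/m³
  aluminum alloy: M = 1.47×10⁻³
  gray cast iron: M = 0.687×10⁻³
Highest index: aluminum alloy.

aluminum alloy, M = 1.47×10⁻³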